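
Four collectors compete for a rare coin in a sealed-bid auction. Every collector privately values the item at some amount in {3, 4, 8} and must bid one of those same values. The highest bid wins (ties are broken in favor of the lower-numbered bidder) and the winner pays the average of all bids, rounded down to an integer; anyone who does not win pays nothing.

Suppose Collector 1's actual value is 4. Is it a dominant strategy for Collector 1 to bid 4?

Check each profile of the others' bids and compare truth against every alternative bid.
Others bid (3, 3, 4): truth gives 1, best alternative gives 0.
Others bid (3, 4, 3): truth gives 1, best alternative gives 0.
Others bid (3, 4, 4): truth gives 1, best alternative gives 0.
Others bid (4, 3, 3): truth gives 1, best alternative gives 0.
Others bid (4, 3, 4): truth gives 1, best alternative gives 0.
Others bid (4, 4, 3): truth gives 1, best alternative gives 0.
(Remaining 21 profiles checked similarly; truth is weakly best in each.)
In every case the truthful bid is at least as good as any alternative, so it is a dominant strategy.

Yes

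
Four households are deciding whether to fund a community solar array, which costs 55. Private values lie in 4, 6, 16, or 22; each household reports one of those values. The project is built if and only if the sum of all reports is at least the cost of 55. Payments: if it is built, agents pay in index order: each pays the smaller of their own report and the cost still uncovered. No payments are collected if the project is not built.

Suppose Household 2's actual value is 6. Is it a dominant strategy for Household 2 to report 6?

Consider the case where Household 1 reports 16, Household 3 reports 16 and Household 4 reports 22.
Truthful report 6: project built, pays 6, utility 6 - 6 = 0.
Report 4 instead: project built, pays 4, utility 6 - 4 = 2.
Since 2 > 0, reporting 4 is strictly better here, so truthful reporting is not dominant.

No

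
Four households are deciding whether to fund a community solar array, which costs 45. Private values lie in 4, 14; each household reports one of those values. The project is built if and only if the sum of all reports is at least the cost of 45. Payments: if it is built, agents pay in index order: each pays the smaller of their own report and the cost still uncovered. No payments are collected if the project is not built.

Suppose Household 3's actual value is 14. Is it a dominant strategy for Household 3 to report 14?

No

Consider the case where Household 1 reports 14, Household 2 reports 14 and Household 4 reports 14.
Truthful report 14: project built, pays 14, utility 14 - 14 = 0.
Report 4 instead: project built, pays 4, utility 14 - 4 = 10.
Since 10 > 0, reporting 4 is strictly better here, so truthful reporting is not dominant.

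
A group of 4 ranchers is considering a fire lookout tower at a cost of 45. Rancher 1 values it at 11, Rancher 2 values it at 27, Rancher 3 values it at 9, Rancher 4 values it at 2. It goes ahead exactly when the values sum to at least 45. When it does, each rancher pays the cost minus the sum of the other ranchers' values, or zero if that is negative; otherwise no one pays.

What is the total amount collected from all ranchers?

35

Total value 49 ≥ cost 45, so it is built.
Rancher 1: others sum to 38; max(0, 45 - 38) = 7.
Rancher 2: others sum to 22; max(0, 45 - 22) = 23.
Rancher 3: others sum to 40; max(0, 45 - 40) = 5.
Rancher 4: others sum to 47; max(0, 45 - 47) = 0.
Total collected = 7 + 23 + 5 + 0 = 35.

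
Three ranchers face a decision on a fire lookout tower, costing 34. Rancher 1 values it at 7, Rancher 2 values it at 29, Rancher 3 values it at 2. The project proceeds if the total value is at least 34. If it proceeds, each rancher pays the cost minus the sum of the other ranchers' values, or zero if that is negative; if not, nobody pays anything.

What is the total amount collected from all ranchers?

Total value 38 ≥ cost 34, so it is built.
Rancher 1: others sum to 31; max(0, 34 - 31) = 3.
Rancher 2: others sum to 9; max(0, 34 - 9) = 25.
Rancher 3: others sum to 36; max(0, 34 - 36) = 0.
Total collected = 3 + 25 + 0 = 28.

28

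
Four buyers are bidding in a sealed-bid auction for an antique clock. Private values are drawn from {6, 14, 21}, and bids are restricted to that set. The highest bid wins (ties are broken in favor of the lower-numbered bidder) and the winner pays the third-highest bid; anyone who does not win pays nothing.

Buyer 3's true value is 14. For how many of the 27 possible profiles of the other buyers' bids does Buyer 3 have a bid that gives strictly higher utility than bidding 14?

Others bid (6, 6, 21): truth gives 0; bid 21 gives 8 > 0. Violating.
Others bid (6, 14, 6): truth gives 0; bid 21 gives 8 > 0. Violating.
Others bid (14, 6, 6): truth gives 0; bid 21 gives 8 > 0. Violating.
Others bid (6, 6, 6): truth gives 8; no alternative beats it.
Others bid (6, 6, 14): truth gives 8; no alternative beats it.
(Checking all 27 profiles: 3 have a profitable deviation, 24 do not.)

3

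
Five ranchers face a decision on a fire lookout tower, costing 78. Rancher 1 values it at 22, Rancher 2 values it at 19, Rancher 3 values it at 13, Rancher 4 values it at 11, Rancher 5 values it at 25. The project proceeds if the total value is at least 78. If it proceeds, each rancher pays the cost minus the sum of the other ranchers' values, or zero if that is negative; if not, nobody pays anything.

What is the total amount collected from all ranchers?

31

Total value 90 ≥ cost 78, so it is built.
Rancher 1: others sum to 68; max(0, 78 - 68) = 10.
Rancher 2: others sum to 71; max(0, 78 - 71) = 7.
Rancher 3: others sum to 77; max(0, 78 - 77) = 1.
Rancher 4: others sum to 79; max(0, 78 - 79) = 0.
Rancher 5: others sum to 65; max(0, 78 - 65) = 13.
Total collected = 10 + 7 + 1 + 0 + 13 = 31.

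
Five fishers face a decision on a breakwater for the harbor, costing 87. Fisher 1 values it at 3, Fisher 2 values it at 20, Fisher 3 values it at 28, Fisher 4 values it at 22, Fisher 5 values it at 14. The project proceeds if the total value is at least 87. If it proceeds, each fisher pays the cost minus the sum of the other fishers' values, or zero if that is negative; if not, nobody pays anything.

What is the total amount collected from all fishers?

87

Total value 87 ≥ cost 87, so it is built.
Fisher 1: others sum to 84; max(0, 87 - 84) = 3.
Fisher 2: others sum to 67; max(0, 87 - 67) = 20.
Fisher 3: others sum to 59; max(0, 87 - 59) = 28.
Fisher 4: others sum to 65; max(0, 87 - 65) = 22.
Fisher 5: others sum to 73; max(0, 87 - 73) = 14.
Total collected = 3 + 20 + 28 + 22 + 14 = 87.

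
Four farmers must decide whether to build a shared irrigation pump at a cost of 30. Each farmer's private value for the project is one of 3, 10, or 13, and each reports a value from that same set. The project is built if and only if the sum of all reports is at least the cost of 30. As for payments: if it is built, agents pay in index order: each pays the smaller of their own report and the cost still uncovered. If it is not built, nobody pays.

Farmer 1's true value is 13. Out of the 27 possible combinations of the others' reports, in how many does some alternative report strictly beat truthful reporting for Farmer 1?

Others report (3, 10, 10): truth gives 0; report 10 gives 3 > 0. Violating.
Others report (3, 10, 13): truth gives 0; report 10 gives 3 > 0. Violating.
Others report (3, 13, 10): truth gives 0; report 10 gives 3 > 0. Violating.
Others report (3, 13, 13): truth gives 0; report 3 gives 10 > 0. Violating.
Others report (3, 3, 3): truth gives 0; no alternative beats it.
Others report (3, 3, 10): truth gives 0; no alternative beats it.
(Checking all 27 profiles: 20 have a profitable deviation, 7 do not.)

20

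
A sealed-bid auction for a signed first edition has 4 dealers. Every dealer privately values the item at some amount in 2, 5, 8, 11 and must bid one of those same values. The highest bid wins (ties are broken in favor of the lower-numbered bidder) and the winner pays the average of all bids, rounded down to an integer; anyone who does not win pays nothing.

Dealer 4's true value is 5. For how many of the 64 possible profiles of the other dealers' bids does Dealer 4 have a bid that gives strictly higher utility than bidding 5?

Others bid (2, 2, 5): truth gives 0; bid 8 gives 1 > 0. Violating.
Others bid (2, 5, 2): truth gives 0; bid 8 gives 1 > 0. Violating.
Others bid (5, 2, 2): truth gives 0; bid 8 gives 1 > 0. Violating.
Others bid (2, 2, 2): truth gives 3; no alternative beats it.
Others bid (2, 2, 8): truth gives 0; no alternative beats it.
(Checking all 64 profiles: 3 have a profitable deviation, 61 do not.)

3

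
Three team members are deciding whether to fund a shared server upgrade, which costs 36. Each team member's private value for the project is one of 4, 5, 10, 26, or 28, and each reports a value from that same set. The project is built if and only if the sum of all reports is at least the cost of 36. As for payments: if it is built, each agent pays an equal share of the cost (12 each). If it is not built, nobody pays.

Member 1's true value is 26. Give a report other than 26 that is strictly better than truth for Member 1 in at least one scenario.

Suppose Member 2 reports 4 and Member 3 reports 4.
Report 26: project not built, utility 0.
Report 28: project built, pays 12, utility 26 - 12 = 14.
So reporting 28 beats truth here (14 > 0).

28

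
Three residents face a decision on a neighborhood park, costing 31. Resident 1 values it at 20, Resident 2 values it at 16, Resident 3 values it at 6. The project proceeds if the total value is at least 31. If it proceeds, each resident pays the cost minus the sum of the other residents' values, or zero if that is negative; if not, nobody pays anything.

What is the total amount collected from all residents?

Total value 42 ≥ cost 31, so it is built.
Resident 1: others sum to 22; max(0, 31 - 22) = 9.
Resident 2: others sum to 26; max(0, 31 - 26) = 5.
Resident 3: others sum to 36; max(0, 31 - 36) = 0.
Total collected = 9 + 5 + 0 = 14.

14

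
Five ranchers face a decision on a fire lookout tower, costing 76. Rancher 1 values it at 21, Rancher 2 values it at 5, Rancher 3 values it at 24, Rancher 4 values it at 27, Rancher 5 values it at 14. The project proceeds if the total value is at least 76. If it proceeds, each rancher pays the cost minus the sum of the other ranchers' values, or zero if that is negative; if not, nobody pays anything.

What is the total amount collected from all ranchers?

Total value 91 ≥ cost 76, so it is built.
Rancher 1: others sum to 70; max(0, 76 - 70) = 6.
Rancher 2: others sum to 86; max(0, 76 - 86) = 0.
Rancher 3: others sum to 67; max(0, 76 - 67) = 9.
Rancher 4: others sum to 64; max(0, 76 - 64) = 12.
Rancher 5: others sum to 77; max(0, 76 - 77) = 0.
Total collected = 6 + 0 + 9 + 12 + 0 = 27.

27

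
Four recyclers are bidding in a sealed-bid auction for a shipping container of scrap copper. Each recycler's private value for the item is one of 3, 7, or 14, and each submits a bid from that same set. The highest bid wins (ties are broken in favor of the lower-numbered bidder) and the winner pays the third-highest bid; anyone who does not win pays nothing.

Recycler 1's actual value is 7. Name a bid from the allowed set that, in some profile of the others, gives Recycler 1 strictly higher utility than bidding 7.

14

Suppose Recycler 2 bids 3, Recycler 3 bids 3 and Recycler 4 bids 14.
Bid 7: loses, pays 0, utility 0.
Bid 14: wins, pays 3, utility 7 - 3 = 4.
So bidding 14 beats truth here (4 > 0).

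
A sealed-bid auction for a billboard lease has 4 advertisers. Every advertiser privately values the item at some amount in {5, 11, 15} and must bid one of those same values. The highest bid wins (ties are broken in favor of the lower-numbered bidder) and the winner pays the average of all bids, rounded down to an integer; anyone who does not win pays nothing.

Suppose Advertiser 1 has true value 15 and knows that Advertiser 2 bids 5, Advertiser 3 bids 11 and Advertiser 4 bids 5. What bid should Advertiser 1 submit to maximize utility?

Bid 5: loses, pays 0, utility 0.
Bid 11: wins, pays 8, utility 15 - 8 = 7.
Bid 15: wins, pays 9, utility 15 - 9 = 6.
The best choice is 11 with utility 7.

11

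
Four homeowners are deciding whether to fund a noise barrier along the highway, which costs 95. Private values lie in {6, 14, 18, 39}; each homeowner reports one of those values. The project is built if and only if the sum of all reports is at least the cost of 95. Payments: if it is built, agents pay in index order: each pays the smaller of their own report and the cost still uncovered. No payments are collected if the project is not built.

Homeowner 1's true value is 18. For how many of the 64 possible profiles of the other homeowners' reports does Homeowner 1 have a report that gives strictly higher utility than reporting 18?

10

Others report (6, 39, 39): truth gives 0; report 14 gives 4 > 0. Violating.
Others report (14, 39, 39): truth gives 0; report 6 gives 12 > 0. Violating.
Others report (18, 39, 39): truth gives 0; report 6 gives 12 > 0. Violating.
Others report (39, 6, 39): truth gives 0; report 14 gives 4 > 0. Violating.
Others report (6, 6, 6): truth gives 0; no alternative beats it.
Others report (6, 6, 14): truth gives 0; no alternative beats it.
(Checking all 64 profiles: 10 have a profitable deviation, 54 do not.)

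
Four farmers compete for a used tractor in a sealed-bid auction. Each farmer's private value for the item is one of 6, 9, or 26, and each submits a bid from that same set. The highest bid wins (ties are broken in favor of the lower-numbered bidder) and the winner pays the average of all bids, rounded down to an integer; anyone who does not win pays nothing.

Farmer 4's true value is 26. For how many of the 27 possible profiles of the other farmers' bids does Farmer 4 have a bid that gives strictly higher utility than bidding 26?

1

Others bid (6, 6, 6): truth gives 15; bid 9 gives 20 > 15. Violating.
Others bid (6, 6, 9): truth gives 15; no alternative beats it.
Others bid (6, 6, 26): truth gives 0; no alternative beats it.
(Checking all 27 profiles: 1 has a profitable deviation, 26 do not.)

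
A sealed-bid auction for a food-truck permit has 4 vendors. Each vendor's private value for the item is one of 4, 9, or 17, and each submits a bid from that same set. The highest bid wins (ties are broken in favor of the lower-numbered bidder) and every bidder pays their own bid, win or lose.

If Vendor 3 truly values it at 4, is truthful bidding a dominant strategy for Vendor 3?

Check each profile of the others' bids and compare truth against every alternative bid.
Others bid (4, 4, 17): truth gives -4, best alternative gives -9.
Others bid (4, 9, 4): truth gives -4, best alternative gives -9.
Others bid (4, 9, 9): truth gives -4, best alternative gives -9.
Others bid (4, 9, 17): truth gives -4, best alternative gives -9.
Others bid (4, 17, 4): truth gives -4, best alternative gives -9.
Others bid (4, 17, 9): truth gives -4, best alternative gives -9.
(Remaining 21 profiles checked similarly; truth is weakly best in each.)
In every case the truthful bid is at least as good as any alternative, so it is a dominant strategy.

Yes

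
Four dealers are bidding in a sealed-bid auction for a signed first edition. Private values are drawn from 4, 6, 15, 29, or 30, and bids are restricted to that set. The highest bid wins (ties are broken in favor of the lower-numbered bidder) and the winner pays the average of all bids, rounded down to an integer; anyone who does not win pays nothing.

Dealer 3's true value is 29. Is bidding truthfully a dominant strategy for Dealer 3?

Consider the case where Dealer 1 bids 4, Dealer 2 bids 4 and Dealer 4 bids 4.
Truthful bid 29: wins, pays 10, utility 29 - 10 = 19.
Bid 6 instead: wins, pays 4, utility 29 - 4 = 25.
Since 25 > 19, bidding 6 is strictly better here, so truthful bidding is not dominant.

No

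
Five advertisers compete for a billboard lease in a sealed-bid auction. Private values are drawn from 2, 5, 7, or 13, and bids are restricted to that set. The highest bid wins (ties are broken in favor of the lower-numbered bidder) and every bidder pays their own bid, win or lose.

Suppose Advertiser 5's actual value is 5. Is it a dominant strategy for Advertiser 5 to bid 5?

No

Consider the case where Advertiser 1 bids 2, Advertiser 2 bids 2, Advertiser 3 bids 2 and Advertiser 4 bids 5.
Truthful bid 5: loses but pays 5, utility -5.
Bid 2 instead: loses but pays 2, utility -2.
Since -2 > -5, bidding 2 is strictly better here, so truthful bidding is not dominant.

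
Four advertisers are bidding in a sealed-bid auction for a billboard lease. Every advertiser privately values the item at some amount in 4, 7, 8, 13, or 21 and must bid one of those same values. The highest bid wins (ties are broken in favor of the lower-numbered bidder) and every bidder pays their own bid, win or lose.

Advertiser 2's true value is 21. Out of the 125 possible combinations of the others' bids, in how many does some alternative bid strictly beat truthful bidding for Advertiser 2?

73

Others bid (4, 4, 4): truth gives 0; bid 7 gives 14 > 0. Violating.
Others bid (4, 4, 7): truth gives 0; bid 7 gives 14 > 0. Violating.
Others bid (4, 4, 8): truth gives 0; bid 8 gives 13 > 0. Violating.
Others bid (4, 4, 13): truth gives 0; bid 13 gives 8 > 0. Violating.
Others bid (4, 4, 21): truth gives 0; no alternative beats it.
Others bid (4, 7, 21): truth gives 0; no alternative beats it.
(Checking all 125 profiles: 73 have a profitable deviation, 52 do not.)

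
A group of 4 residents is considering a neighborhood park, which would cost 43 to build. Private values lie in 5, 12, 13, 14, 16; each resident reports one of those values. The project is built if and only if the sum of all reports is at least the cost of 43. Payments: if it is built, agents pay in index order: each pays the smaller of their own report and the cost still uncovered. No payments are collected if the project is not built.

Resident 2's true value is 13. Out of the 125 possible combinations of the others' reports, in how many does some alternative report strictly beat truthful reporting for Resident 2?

103

Others report (5, 12, 14): truth gives 0; report 12 gives 1 > 0. Violating.
Others report (5, 12, 16): truth gives 0; report 12 gives 1 > 0. Violating.
Others report (5, 13, 13): truth gives 0; report 12 gives 1 > 0. Violating.
Others report (5, 13, 14): truth gives 0; report 12 gives 1 > 0. Violating.
Others report (5, 5, 5): truth gives 0; no alternative beats it.
Others report (5, 5, 12): truth gives 0; no alternative beats it.
(Checking all 125 profiles: 103 have a profitable deviation, 22 do not.)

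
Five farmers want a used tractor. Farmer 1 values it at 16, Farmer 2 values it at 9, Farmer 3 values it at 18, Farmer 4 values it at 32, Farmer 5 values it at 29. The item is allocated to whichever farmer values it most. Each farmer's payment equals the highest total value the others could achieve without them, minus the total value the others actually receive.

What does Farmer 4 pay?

Farmer 4 has the highest value and receives the item.
Without Farmer 4, the item would go to the next-highest value, 29, so the others could achieve 29.
With Farmer 4 present and winning, the others receive nothing, so their total is 0.
Payment = 29 - 0 = 29.

29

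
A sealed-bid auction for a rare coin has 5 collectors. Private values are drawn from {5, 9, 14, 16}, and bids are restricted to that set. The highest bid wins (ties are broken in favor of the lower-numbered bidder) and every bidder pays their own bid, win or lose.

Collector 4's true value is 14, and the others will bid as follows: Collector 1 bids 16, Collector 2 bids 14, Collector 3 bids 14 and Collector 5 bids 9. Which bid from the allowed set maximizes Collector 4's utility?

Bid 5: loses but pays 5, utility -5.
Bid 9: loses but pays 9, utility -9.
Bid 14: loses but pays 14, utility -14.
Bid 16: loses but pays 16, utility -16.
The best choice is 5 with utility -5.

5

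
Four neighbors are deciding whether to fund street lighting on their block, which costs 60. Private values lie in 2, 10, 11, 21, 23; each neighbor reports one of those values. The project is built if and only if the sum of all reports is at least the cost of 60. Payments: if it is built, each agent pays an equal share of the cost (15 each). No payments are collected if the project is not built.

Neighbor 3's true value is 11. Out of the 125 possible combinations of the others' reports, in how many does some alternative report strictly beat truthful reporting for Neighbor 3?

Others report (10, 21, 21): truth gives -4; report 2 gives 0 > -4. Violating.
Others report (10, 21, 23): truth gives -4; report 2 gives 0 > -4. Violating.
Others report (10, 23, 21): truth gives -4; report 2 gives 0 > -4. Violating.
Others report (10, 23, 23): truth gives -4; report 2 gives 0 > -4. Violating.
Others report (2, 2, 2): truth gives 0; no alternative beats it.
Others report (2, 2, 10): truth gives 0; no alternative beats it.
(Checking all 125 profiles: 24 have a profitable deviation, 101 do not.)

24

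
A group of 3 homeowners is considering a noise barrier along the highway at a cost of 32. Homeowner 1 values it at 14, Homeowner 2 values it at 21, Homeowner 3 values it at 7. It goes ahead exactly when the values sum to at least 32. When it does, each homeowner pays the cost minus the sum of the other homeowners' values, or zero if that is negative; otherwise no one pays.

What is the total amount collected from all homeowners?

15

Total value 42 ≥ cost 32, so it is built.
Homeowner 1: others sum to 28; max(0, 32 - 28) = 4.
Homeowner 2: others sum to 21; max(0, 32 - 21) = 11.
Homeowner 3: others sum to 35; max(0, 32 - 35) = 0.
Total collected = 4 + 11 + 0 = 15.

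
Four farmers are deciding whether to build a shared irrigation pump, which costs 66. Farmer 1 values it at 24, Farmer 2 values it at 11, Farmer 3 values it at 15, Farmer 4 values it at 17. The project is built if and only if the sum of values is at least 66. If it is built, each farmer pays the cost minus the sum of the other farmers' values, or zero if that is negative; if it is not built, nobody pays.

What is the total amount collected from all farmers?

63

Total value 67 ≥ cost 66, so it is built.
Farmer 1: others sum to 43; max(0, 66 - 43) = 23.
Farmer 2: others sum to 56; max(0, 66 - 56) = 10.
Farmer 3: others sum to 52; max(0, 66 - 52) = 14.
Farmer 4: others sum to 50; max(0, 66 - 50) = 16.
Total collected = 23 + 10 + 14 + 16 = 63.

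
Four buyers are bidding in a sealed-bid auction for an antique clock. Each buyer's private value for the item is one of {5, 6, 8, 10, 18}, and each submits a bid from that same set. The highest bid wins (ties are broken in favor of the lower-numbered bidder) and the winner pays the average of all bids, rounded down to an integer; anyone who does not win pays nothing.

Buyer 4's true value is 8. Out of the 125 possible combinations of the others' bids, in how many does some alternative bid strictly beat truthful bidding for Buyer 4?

Others bid (5, 5, 8): truth gives 0; bid 10 gives 1 > 0. Violating.
Others bid (5, 6, 8): truth gives 0; bid 10 gives 1 > 0. Violating.
Others bid (5, 8, 5): truth gives 0; bid 10 gives 1 > 0. Violating.
Others bid (5, 8, 6): truth gives 0; bid 10 gives 1 > 0. Violating.
Others bid (5, 5, 5): truth gives 3; no alternative beats it.
Others bid (5, 5, 6): truth gives 2; no alternative beats it.
(Checking all 125 profiles: 15 have a profitable deviation, 110 do not.)

15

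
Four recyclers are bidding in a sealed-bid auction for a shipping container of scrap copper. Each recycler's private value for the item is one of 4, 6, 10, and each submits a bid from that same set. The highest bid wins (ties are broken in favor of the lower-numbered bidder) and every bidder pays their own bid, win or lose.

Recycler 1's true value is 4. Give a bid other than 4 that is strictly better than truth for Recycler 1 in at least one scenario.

6

Suppose Recycler 2 bids 4, Recycler 3 bids 4 and Recycler 4 bids 6.
Bid 4: loses but pays 4, utility -4.
Bid 6: wins, pays 6, utility 4 - 6 = -2.
So bidding 6 beats truth here (-2 > -4).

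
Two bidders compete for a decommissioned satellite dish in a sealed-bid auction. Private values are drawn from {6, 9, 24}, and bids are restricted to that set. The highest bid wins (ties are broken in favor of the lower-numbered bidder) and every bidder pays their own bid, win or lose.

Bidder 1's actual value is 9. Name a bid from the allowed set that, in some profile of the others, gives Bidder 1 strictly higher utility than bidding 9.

Suppose Bidder 2 bids 6.
Bid 9: wins, pays 9, utility 9 - 9 = 0.
Bid 6: wins, pays 6, utility 9 - 6 = 3.
So bidding 6 beats truth here (3 > 0).

6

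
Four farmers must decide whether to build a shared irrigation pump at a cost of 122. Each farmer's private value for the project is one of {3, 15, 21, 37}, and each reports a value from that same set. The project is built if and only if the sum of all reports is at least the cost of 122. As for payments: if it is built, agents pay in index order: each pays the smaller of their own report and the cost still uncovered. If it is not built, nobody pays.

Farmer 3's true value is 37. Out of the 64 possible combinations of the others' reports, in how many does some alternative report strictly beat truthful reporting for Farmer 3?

1

Others report (37, 37, 37): truth gives 0; report 15 gives 22 > 0. Violating.
Others report (3, 3, 3): truth gives 0; no alternative beats it.
Others report (3, 3, 15): truth gives 0; no alternative beats it.
(Checking all 64 profiles: 1 has a profitable deviation, 63 do not.)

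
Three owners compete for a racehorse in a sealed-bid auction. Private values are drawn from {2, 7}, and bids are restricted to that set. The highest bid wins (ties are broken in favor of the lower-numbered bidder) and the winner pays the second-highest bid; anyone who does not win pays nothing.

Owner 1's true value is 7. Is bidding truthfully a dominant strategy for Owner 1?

Check each profile of the others' bids and compare truth against every alternative bid.
Others bid (2, 2): truth gives 5, best alternative gives 5.
Others bid (2, 7): truth gives 0, best alternative gives 0.
Others bid (7, 2): truth gives 0, best alternative gives 0.
Others bid (7, 7): truth gives 0, best alternative gives 0.
In every case the truthful bid is at least as good as any alternative, so it is a dominant strategy.

Yes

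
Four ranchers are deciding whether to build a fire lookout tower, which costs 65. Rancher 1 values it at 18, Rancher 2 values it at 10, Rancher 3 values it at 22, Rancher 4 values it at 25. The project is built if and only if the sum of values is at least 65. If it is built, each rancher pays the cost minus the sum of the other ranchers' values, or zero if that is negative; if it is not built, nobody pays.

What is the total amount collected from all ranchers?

35

Total value 75 ≥ cost 65, so it is built.
Rancher 1: others sum to 57; max(0, 65 - 57) = 8.
Rancher 2: others sum to 65; max(0, 65 - 65) = 0.
Rancher 3: others sum to 53; max(0, 65 - 53) = 12.
Rancher 4: others sum to 50; max(0, 65 - 50) = 15.
Total collected = 8 + 0 + 12 + 15 = 35.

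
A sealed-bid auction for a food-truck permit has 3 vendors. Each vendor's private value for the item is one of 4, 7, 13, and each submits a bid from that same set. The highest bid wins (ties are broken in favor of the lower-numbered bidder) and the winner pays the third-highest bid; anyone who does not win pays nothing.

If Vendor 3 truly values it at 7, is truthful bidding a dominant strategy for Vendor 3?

No

Consider the case where Vendor 1 bids 4 and Vendor 2 bids 7.
Truthful bid 7: loses, pays 0, utility 0.
Bid 13 instead: wins, pays 4, utility 7 - 4 = 3.
Since 3 > 0, bidding 13 is strictly better here, so truthful bidding is not dominant.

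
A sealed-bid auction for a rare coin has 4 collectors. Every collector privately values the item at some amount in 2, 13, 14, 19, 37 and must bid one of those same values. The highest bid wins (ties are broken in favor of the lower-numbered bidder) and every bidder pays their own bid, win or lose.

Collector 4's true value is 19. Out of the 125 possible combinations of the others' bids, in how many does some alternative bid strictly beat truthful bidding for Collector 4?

Others bid (2, 2, 2): truth gives 0; bid 13 gives 6 > 0. Violating.
Others bid (2, 2, 13): truth gives 0; bid 14 gives 5 > 0. Violating.
Others bid (2, 2, 19): truth gives -19; bid 2 gives -2 > -19. Violating.
Others bid (2, 2, 37): truth gives -19; bid 2 gives -2 > -19. Violating.
Others bid (2, 2, 14): truth gives 0; no alternative beats it.
Others bid (2, 13, 14): truth gives 0; no alternative beats it.
(Checking all 125 profiles: 106 have a profitable deviation, 19 do not.)

106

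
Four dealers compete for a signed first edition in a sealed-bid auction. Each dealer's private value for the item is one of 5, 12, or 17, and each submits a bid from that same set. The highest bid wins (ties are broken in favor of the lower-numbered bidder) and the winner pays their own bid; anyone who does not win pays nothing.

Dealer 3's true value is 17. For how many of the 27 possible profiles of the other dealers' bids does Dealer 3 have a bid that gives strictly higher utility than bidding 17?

Others bid (5, 5, 5): truth gives 0; bid 12 gives 5 > 0. Violating.
Others bid (5, 5, 12): truth gives 0; bid 12 gives 5 > 0. Violating.
Others bid (5, 5, 17): truth gives 0; no alternative beats it.
Others bid (5, 12, 5): truth gives 0; no alternative beats it.
(Checking all 27 profiles: 2 have a profitable deviation, 25 do not.)

2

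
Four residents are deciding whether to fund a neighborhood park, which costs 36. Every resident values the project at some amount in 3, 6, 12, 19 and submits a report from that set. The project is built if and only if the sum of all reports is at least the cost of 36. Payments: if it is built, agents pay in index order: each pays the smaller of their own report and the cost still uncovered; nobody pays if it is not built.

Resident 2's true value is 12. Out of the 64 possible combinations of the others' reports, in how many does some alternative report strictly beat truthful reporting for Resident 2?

Others report (3, 12, 19): truth gives 0; report 3 gives 9 > 0. Violating.
Others report (3, 19, 12): truth gives 0; report 3 gives 9 > 0. Violating.
Others report (3, 19, 19): truth gives 0; report 3 gives 9 > 0. Violating.
Others report (6, 6, 19): truth gives 0; report 6 gives 6 > 0. Violating.
Others report (3, 3, 3): truth gives 0; no alternative beats it.
Others report (3, 3, 6): truth gives 0; no alternative beats it.
(Checking all 64 profiles: 32 have a profitable deviation, 32 do not.)

32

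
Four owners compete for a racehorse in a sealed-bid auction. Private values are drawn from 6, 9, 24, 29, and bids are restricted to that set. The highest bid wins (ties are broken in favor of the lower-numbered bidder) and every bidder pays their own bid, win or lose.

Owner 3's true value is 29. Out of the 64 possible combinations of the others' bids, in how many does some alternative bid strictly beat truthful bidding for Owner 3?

40

Others bid (6, 6, 6): truth gives 0; bid 9 gives 20 > 0. Violating.
Others bid (6, 6, 9): truth gives 0; bid 9 gives 20 > 0. Violating.
Others bid (6, 6, 24): truth gives 0; bid 24 gives 5 > 0. Violating.
Others bid (6, 9, 6): truth gives 0; bid 24 gives 5 > 0. Violating.
Others bid (6, 6, 29): truth gives 0; no alternative beats it.
Others bid (6, 9, 29): truth gives 0; no alternative beats it.
(Checking all 64 profiles: 40 have a profitable deviation, 24 do not.)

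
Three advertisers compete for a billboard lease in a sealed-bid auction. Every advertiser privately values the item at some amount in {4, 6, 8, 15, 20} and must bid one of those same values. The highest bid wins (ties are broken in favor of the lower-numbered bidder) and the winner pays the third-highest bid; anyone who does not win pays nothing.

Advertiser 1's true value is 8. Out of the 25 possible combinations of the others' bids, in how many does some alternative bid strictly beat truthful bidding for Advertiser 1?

Others bid (4, 15): truth gives 0; bid 15 gives 4 > 0. Violating.
Others bid (4, 20): truth gives 0; bid 20 gives 4 > 0. Violating.
Others bid (6, 15): truth gives 0; bid 15 gives 2 > 0. Violating.
Others bid (6, 20): truth gives 0; bid 20 gives 2 > 0. Violating.
Others bid (4, 4): truth gives 4; no alternative beats it.
Others bid (4, 6): truth gives 4; no alternative beats it.
(Checking all 25 profiles: 8 have a profitable deviation, 17 do not.)

8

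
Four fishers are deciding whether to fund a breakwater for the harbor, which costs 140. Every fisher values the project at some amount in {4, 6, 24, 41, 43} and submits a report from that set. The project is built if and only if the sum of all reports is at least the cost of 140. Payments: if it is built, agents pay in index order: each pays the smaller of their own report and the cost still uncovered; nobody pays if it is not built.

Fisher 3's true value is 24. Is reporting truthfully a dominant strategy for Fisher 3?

Check each profile of the others' reports and compare truth against every alternative report.
Others report (4, 4, 4): truth gives 0, best alternative gives 0.
Others report (4, 4, 6): truth gives 0, best alternative gives 0.
Others report (4, 4, 24): truth gives 0, best alternative gives 0.
Others report (4, 4, 41): truth gives 0, best alternative gives 0.
Others report (4, 4, 43): truth gives 0, best alternative gives 0.
Others report (4, 6, 4): truth gives 0, best alternative gives 0.
(Remaining 119 profiles checked similarly; truth is weakly best in each.)
In every case the truthful report is at least as good as any alternative, so it is a dominant strategy.

Yes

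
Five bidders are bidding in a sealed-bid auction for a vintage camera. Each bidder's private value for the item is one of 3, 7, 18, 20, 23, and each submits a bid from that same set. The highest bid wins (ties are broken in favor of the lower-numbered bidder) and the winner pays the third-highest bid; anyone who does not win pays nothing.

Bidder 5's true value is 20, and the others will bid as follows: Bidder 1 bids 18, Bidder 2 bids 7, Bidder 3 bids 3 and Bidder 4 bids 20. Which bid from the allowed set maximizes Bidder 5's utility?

23

Bid 3: loses, pays 0, utility 0.
Bid 7: loses, pays 0, utility 0.
Bid 18: loses, pays 0, utility 0.
Bid 20: loses, pays 0, utility 0.
Bid 23: wins, pays 18, utility 20 - 18 = 2.
The best choice is 23 with utility 2.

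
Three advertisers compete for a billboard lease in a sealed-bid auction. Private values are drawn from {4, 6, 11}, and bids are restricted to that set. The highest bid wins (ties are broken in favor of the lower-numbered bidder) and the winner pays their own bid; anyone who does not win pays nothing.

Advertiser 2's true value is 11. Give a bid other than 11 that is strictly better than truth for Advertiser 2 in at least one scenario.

Suppose Advertiser 1 bids 4 and Advertiser 3 bids 4.
Bid 11: wins, pays 11, utility 11 - 11 = 0.
Bid 6: wins, pays 6, utility 11 - 6 = 5.
So bidding 6 beats truth here (5 > 0).

6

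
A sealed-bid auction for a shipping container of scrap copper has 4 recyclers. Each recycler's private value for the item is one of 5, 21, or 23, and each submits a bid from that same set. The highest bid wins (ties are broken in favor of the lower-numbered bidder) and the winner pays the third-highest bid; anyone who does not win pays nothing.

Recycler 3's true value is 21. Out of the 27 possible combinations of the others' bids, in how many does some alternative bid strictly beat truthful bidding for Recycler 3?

Others bid (5, 5, 23): truth gives 0; bid 23 gives 16 > 0. Violating.
Others bid (5, 21, 5): truth gives 0; bid 23 gives 16 > 0. Violating.
Others bid (21, 5, 5): truth gives 0; bid 23 gives 16 > 0. Violating.
Others bid (5, 5, 5): truth gives 16; no alternative beats it.
Others bid (5, 5, 21): truth gives 16; no alternative beats it.
(Checking all 27 profiles: 3 have a profitable deviation, 24 do not.)

3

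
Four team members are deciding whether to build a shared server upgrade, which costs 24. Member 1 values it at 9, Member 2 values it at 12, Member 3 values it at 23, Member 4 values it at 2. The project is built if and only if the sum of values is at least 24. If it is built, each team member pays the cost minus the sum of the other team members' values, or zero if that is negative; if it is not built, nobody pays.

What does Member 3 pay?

Total value 46 ≥ cost 24, so the project is built.
The other team members' values sum to 23.
Cost minus that sum is 24 - 23 = 1.

1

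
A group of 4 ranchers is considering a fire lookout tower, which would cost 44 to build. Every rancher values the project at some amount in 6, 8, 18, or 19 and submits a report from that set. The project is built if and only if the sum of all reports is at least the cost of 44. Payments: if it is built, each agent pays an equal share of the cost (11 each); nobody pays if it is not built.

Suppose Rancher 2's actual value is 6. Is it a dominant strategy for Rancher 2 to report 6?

Check each profile of the others' reports and compare truth against every alternative report.
Others report (6, 18, 18): truth gives -5, best alternative gives -5.
Others report (6, 18, 19): truth gives -5, best alternative gives -5.
Others report (6, 19, 18): truth gives -5, best alternative gives -5.
Others report (6, 19, 19): truth gives -5, best alternative gives -5.
Others report (8, 18, 18): truth gives -5, best alternative gives -5.
Others report (8, 18, 19): truth gives -5, best alternative gives -5.
(Remaining 58 profiles checked similarly; truth is weakly best in each.)
In every case the truthful report is at least as good as any alternative, so it is a dominant strategy.

Yes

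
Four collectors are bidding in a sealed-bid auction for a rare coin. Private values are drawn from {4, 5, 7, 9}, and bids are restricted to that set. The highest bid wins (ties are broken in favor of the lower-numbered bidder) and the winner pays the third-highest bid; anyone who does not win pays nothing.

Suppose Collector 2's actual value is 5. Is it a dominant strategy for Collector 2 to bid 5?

Consider the case where Collector 1 bids 4, Collector 3 bids 4 and Collector 4 bids 7.
Truthful bid 5: loses, pays 0, utility 0.
Bid 7 instead: wins, pays 4, utility 5 - 4 = 1.
Since 1 > 0, bidding 7 is strictly better here, so truthful bidding is not dominant.

No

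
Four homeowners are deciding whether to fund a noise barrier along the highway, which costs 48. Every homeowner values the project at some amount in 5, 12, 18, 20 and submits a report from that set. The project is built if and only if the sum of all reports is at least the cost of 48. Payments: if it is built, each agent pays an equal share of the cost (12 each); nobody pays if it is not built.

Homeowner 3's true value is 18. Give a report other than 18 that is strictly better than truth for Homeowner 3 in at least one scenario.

20

Suppose Homeowner 1 reports 5, Homeowner 2 reports 5 and Homeowner 4 reports 18.
Report 18: project not built, utility 0.
Report 20: project built, pays 12, utility 18 - 12 = 6.
So reporting 20 beats truth here (6 > 0).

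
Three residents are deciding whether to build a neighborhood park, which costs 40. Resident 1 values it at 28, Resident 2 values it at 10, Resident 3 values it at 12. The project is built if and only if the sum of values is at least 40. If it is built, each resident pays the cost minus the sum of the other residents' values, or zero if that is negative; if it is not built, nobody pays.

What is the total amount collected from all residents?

Total value 50 ≥ cost 40, so it is built.
Resident 1: others sum to 22; max(0, 40 - 22) = 18.
Resident 2: others sum to 40; max(0, 40 - 40) = 0.
Resident 3: others sum to 38; max(0, 40 - 38) = 2.
Total collected = 18 + 0 + 2 = 20.

20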